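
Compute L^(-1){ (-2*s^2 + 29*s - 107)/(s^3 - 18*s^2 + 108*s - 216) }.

-5*t^2*exp(6*t)/2 + 5*t*exp(6*t) - 2*exp(6*t)

Factor the denominator: s^3 - 18*s^2 + 108*s - 216 = (s - 6)^3.
Partial fraction decomposition gives [-2/(s - 6)] + [5/(s - 6)^2] + [-5/(s - 6)^3].
Invert each term: -2/(s - 6) ↔ -2e^(6t); 5/(s - 6)^2 ↔ 5t·e^(6t); -5/(s - 6)^3 ↔ (-5/2)t^2·e^(6t).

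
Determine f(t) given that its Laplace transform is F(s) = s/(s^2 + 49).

Since L{cos(7t)} = s/(s^2 + 49), the inverse is cos(7*t).

f(t) = cos(7*t)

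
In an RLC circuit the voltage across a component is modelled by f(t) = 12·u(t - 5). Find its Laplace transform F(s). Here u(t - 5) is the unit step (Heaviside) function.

By the second shifting theorem, L{u(t - c)·g(t - c)} = e^(-cs)·G(s) with c = 5 and G(s) = L{g(t)}.
L{12} = 12/s.

F(s) = 12*exp(-5*s)/s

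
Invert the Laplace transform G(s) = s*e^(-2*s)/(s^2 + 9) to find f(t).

f(t) = Heaviside(t - 2)*(cos(3*t - 6))

The factor e^(-2s) signals a time shift by c = 2 (second shifting theorem).
L{cos(3t)} = s/(s^2 + 9), so L^-1{s/(s^2 + 9)} = cos(3*t).
Hence the inverse is u(t - 2) times that function evaluated at t - 2.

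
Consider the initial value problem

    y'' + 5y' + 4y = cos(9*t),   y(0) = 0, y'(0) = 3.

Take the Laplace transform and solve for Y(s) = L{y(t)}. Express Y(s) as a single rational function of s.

Y(s) = (3*s^2 + s + 243)/(s^4 + 5*s^3 + 85*s^2 + 405*s + 324)

Apply the Laplace transform to the equation.
With L{y''} = s^2 Y - s·y(0) - y'(0) and L{y'} = sY - y(0), with y(0) = 0, y'(0) = 3: the LHS transforms to (s^2 + 5*s + 4)Y - (3).
The right side is L{cos(9*t)} = s/(s^2 + 81).
So (s^2 + 5*s + 4)Y = s/(s^2 + 81) + (3).
Divide through and combine into a single rational function.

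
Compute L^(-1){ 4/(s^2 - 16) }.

Since L{sinh(4t)} = 4/(s^2 - 16), the inverse is sinh(4*t).

sinh(4*t)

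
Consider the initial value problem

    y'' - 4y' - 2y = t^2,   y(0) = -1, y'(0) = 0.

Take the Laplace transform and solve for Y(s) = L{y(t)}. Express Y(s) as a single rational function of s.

Laplace-transform each side.
The derivative rules (L{y''} = s^2 Y - s·y(0) - y'(0) and L{y'} = sY - y(0), with y(0) = -1, y'(0) = 0) turn the left side into (s^2 - 4*s - 2)Y - (-s + 4).
The right side is L{t^2} = 2/s^3.
So (s^2 - 4*s - 2)Y = 2/s^3 + (-s + 4).
Solve for Y(s) and write it as one ratio of polynomials.

Y(s) = (-s^4 + 4*s^3 + 2)/(s^5 - 4*s^4 - 2*s^3)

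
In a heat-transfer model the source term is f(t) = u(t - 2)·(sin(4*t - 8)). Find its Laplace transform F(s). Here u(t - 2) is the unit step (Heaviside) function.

By the second shifting theorem, L{u(t - c)·g(t - c)} = e^(-cs)·G(s) with c = 2 and G(s) = L{g(t)}.
L{sin(4t)} = 4/(s^2 + 16).

F(s) = 4*exp(-2*s)/(s^2 + 16)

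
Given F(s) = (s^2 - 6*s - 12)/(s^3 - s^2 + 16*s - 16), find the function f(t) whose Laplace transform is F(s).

Factor the denominator: s^3 - s^2 + 16*s - 16 = (s - 1)*(s^2 + 16).
Partial fraction decomposition gives [-1/(s - 1)] + [2*s/(s^2 + 16)] + [-4/(s^2 + 16)].
Invert each term: -1/(s - 1) ↔ -e^(t); 2·s/(s^2 + 16) ↔ 2cos(4t); -1·4/(s^2 + 16) ↔ -sin(4t).

f(t) = -exp(t) - sin(4*t) + 2*cos(4*t)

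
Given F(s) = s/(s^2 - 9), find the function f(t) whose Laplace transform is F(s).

f(t) = cosh(3*t)

Since L{cosh(3t)} = s/(s^2 - 9), the inverse is cosh(3*t).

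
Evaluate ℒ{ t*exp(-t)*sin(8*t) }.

16*(s + 1)/(s^2 + 2*s + 65)^2

L{sin(8t)} = 8/(s^2 + 64).
Multiplying by e^(-t) shifts s → s + 1, so L{exp(-t)*sin(8*t)} = 8/((s + 1)^2 + 64).
Then apply L{t·g(t)} = -d/ds[H(s)] with H(s) = 8/((s + 1)^2 + 64):
differentiating 1 time and applying the sign gives 16*(s + 1)/(s^2 + 2*s + 65)^2.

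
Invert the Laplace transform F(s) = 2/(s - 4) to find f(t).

Since L{e^(4t)} = 1/(s - 4), the inverse is e^(4*t), scaled by 2.

f(t) = 2*exp(4*t)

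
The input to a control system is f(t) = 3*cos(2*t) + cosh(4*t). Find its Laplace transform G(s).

Apply the Laplace transform termwise.
(3)·[L{cos(2t)} = s/(s^2 + 4)]; L{cosh(4t)} = s/(s^2 - 16).

G(s) = 3*s/(s^2 + 4) + s/(s^2 - 16)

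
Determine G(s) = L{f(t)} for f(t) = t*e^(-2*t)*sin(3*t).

L{sin(3t)} = 3/(s^2 + 9).
Multiplying by e^(-2t) shifts s → s + 2, so L{e^(-2*t)*sin(3*t)} = 3/((s + 2)^2 + 9).
Then apply L{t·g(t)} = -d/ds[H(s)] with H(s) = 3/((s + 2)^2 + 9):
differentiating 1 time and applying the sign gives 6*(s + 2)/(s^2 + 4*s + 13)^2.

G(s) = 6*(s + 2)/(s^2 + 4*s + 13)^2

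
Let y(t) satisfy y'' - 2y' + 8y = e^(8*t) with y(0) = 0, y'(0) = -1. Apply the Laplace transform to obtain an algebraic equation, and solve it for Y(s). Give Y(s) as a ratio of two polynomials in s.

Take the Laplace transform of both sides.
Using L{y''} = s^2 Y - s·y(0) - y'(0) and L{y'} = sY - y(0), with y(0) = 0, y'(0) = -1, the left side becomes (s^2 - 2*s + 8)Y - (-1).
The right side is L{e^(8*t)} = 1/(s - 8).
So (s^2 - 2*s + 8)Y = 1/(s - 8) + (-1).
Isolate Y and clear denominators.

Y(s) = (-s + 9)/(s^3 - 10*s^2 + 24*s - 64)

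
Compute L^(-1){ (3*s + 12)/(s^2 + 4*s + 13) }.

2*exp(-2*t)*sin(3*t) + 3*exp(-2*t)*cos(3*t)

Complete the square in the denominator: s^2 + 4*s + 13 = (s + 2)^2 + 3^2.
Split the numerator to match: 3*s + 12 = 3·(s + 2) + 2·3.
Invert each term: 3·(s + 2)/((s + 2)^2 + 9) ↔ 3e^(-2t)cos(3t); 2·3/((s + 2)^2 + 9) ↔ 2e^(-2t)sin(3t).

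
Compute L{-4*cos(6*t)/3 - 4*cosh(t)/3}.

By linearity of the Laplace transform, transform each term separately.
(-4/3)·[L{cos(6t)} = s/(s^2 + 36)]; (-4/3)·[L{cosh(t)} = s/(s^2 - 1)].

-4*s/(3*(s^2 + 36)) - 4*s/(3*(s^2 - 1))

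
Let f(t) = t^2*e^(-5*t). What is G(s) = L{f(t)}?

L{t^2} = 2!/s^3 = 2/s^3.
By the first shifting theorem, multiplying by e^(-5t) replaces s with s + 5.

G(s) = 2/(s + 5)^3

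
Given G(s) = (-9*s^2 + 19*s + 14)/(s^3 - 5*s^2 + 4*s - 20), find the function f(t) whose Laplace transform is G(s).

f(t) = -4*exp(5*t) - 3*sin(2*t) - 5*cos(2*t)

Factor the denominator: s^3 - 5*s^2 + 4*s - 20 = (s - 5)*(s^2 + 4).
Partial fraction decomposition gives [-4/(s - 5)] + [-5*s/(s^2 + 4)] + [-6/(s^2 + 4)].
Invert each term: -4/(s - 5) ↔ -4e^(5t); -5·s/(s^2 + 4) ↔ -5cos(2t); -3·2/(s^2 + 4) ↔ -3sin(2t).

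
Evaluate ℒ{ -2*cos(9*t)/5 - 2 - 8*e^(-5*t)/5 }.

The transform is linear, so treat each term independently.
(-2/5)·[L{cos(9t)} = s/(s^2 + 81)]; (-8/5)·[L{e^(-5t)} = 1/(s + 5)]; L{-2} = -2/s.

-2*s/(5*(s^2 + 81)) - 8/(5*(s + 5)) - 2/s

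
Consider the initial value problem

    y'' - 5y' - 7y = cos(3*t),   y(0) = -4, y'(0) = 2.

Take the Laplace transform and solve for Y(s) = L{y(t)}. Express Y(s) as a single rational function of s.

Y(s) = (-4*s^3 + 22*s^2 - 35*s + 198)/(s^4 - 5*s^3 + 2*s^2 - 45*s - 63)

Apply the Laplace transform to the equation.
With L{y''} = s^2 Y - s·y(0) - y'(0) and L{y'} = sY - y(0), with y(0) = -4, y'(0) = 2: the LHS transforms to (s^2 - 5*s - 7)Y - (-4*s + 22).
The right side is L{cos(3*t)} = s/(s^2 + 9).
So (s^2 - 5*s - 7)Y = s/(s^2 + 9) + (-4*s + 22).
Divide through and combine into a single rational function.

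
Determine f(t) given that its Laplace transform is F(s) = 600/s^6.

Since L{t^5} = 5!/s^6 = 120/s^6, the inverse is t^5, scaled by 5.

f(t) = 5*t^5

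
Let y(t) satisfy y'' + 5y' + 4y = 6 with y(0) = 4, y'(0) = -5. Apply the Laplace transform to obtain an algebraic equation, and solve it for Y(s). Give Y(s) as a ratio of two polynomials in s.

Y(s) = (4*s^2 + 15*s + 6)/(s^3 + 5*s^2 + 4*s)

Apply the Laplace transform to the equation.
The derivative rules (L{y''} = s^2 Y - s·y(0) - y'(0) and L{y'} = sY - y(0), with y(0) = 4, y'(0) = -5) turn the left side into (s^2 + 5*s + 4)Y - (4*s + 15).
The right side is L{6} = 6/s.
So (s^2 + 5*s + 4)Y = 6/s + (4*s + 15).
Solve for Y(s) and write it as one ratio of polynomials.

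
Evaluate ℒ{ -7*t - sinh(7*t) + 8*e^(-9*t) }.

The transform is linear, so treat each term independently.
(8)·[L{e^(-9t)} = 1/(s + 9)]; (-1)·[L{sinh(7t)} = 7/(s^2 - 49)]; (-7)·[L{t} = 1!/s^2 = 1/s^2].

-7/(s^2 - 49) + 8/(s + 9) - 7/s^2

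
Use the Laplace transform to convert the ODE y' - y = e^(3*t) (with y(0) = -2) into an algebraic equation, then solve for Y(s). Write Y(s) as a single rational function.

Take the Laplace transform of both sides.
With L{y'} = sY - y(0) = sY - (-2): the LHS transforms to (s - 1)Y - (-2).
The right side is L{e^(3*t)} = 1/(s - 3).
So (s - 1)Y = 1/(s - 3) + (-2).
Solve for Y(s) and write it as one ratio of polynomials.

Y(s) = (-2*s + 7)/(s^2 - 4*s + 3)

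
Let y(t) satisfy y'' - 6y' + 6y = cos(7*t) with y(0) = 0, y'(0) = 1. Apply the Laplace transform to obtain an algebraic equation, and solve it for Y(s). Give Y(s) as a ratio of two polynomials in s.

Y(s) = (s^2 + s + 49)/(s^4 - 6*s^3 + 55*s^2 - 294*s + 294)

Apply the Laplace transform to the equation.
With L{y''} = s^2 Y - s·y(0) - y'(0) and L{y'} = sY - y(0), with y(0) = 0, y'(0) = 1: the LHS transforms to (s^2 - 6*s + 6)Y - (1).
The right side is L{cos(7*t)} = s/(s^2 + 49).
So (s^2 - 6*s + 6)Y = s/(s^2 + 49) + (1).
Divide through and combine into a single rational function.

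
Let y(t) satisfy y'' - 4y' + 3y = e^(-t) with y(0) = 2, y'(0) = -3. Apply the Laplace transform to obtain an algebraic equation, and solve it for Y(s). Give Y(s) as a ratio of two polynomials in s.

Take the Laplace transform of both sides.
Using L{y''} = s^2 Y - s·y(0) - y'(0) and L{y'} = sY - y(0), with y(0) = 2, y'(0) = -3, the left side becomes (s^2 - 4*s + 3)Y - (2*s - 11).
The right side is L{e^(-t)} = 1/(s + 1).
So (s^2 - 4*s + 3)Y = 1/(s + 1) + (2*s - 11).
Divide through and combine into a single rational function.

Y(s) = (2*s^2 - 9*s - 10)/(s^3 - 3*s^2 - s + 3)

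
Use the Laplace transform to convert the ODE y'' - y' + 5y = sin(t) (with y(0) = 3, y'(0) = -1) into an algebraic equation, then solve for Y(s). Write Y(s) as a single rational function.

Y(s) = (3*s^3 - 4*s^2 + 3*s - 3)/(s^4 - s^3 + 6*s^2 - s + 5)

Apply the Laplace transform to the equation.
With L{y''} = s^2 Y - s·y(0) - y'(0) and L{y'} = sY - y(0), with y(0) = 3, y'(0) = -1: the LHS transforms to (s^2 - s + 5)Y - (3*s - 4).
The right side is L{sin(t)} = 1/(s^2 + 1).
So (s^2 - s + 5)Y = 1/(s^2 + 1) + (3*s - 4).
Isolate Y and clear denominators.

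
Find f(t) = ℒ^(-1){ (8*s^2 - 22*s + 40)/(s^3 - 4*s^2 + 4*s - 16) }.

Factor the denominator: s^3 - 4*s^2 + 4*s - 16 = (s - 4)*(s^2 + 4).
Partial fraction decomposition gives [4/(s - 4)] + [4*s/(s^2 + 4)] + [-6/(s^2 + 4)].
Invert each term: 4/(s - 4) ↔ 4e^(4t); 4·s/(s^2 + 4) ↔ 4cos(2t); -3·2/(s^2 + 4) ↔ -3sin(2t).

f(t) = 4*exp(4*t) - 3*sin(2*t) + 4*cos(2*t)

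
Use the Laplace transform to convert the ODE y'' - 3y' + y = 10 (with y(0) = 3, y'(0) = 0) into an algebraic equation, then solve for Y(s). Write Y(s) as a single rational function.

Laplace-transform each side.
The derivative rules (L{y''} = s^2 Y - s·y(0) - y'(0) and L{y'} = sY - y(0), with y(0) = 3, y'(0) = 0) turn the left side into (s^2 - 3*s + 1)Y - (3*s - 9).
The right side is L{10} = 10/s.
So (s^2 - 3*s + 1)Y = 10/s + (3*s - 9).
Isolate Y and clear denominators.

Y(s) = (3*s^2 - 9*s + 10)/(s^3 - 3*s^2 + s)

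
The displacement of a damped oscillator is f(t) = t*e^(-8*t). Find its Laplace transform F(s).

F(s) = (s + 8)^(-2)

L{e^(-8t)} = 1/(s + 8).
Then apply L{t·g(t)} = -d/ds[G(s)] with G(s) = 1/(s + 8):
differentiating 1 time and applying the sign gives (s + 8)^(-2).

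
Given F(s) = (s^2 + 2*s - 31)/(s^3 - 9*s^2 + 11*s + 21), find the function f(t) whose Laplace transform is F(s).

Factor the denominator: s^3 - 9*s^2 + 11*s + 21 = (s - 7)*(s - 3)*(s + 1).
Partial fraction decomposition gives [1/(s - 7)] + [1/(s - 3)] + [-1/(s + 1)].
Invert each term: 1/(s - 7) ↔ e^(7t); 1/(s - 3) ↔ e^(3t); -1/(s + 1) ↔ -e^(-t).

f(t) = exp(7*t) + exp(3*t) - exp(-t)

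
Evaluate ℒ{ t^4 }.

24/s^5

L{t^4} = 4!/s^5 = 24/s^5.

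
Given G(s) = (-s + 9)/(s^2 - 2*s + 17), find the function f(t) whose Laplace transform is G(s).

f(t) = 2*exp(t)*sin(4*t) - exp(t)*cos(4*t)

Complete the square in the denominator: s^2 - 2*s + 17 = (s - 1)^2 + 4^2.
Split the numerator to match: -s + 9 = -1·(s - 1) + 2·4.
Invert each term: -1·(s - 1)/((s - 1)^2 + 16) ↔ -e^(t)cos(4t); 2·4/((s - 1)^2 + 16) ↔ 2e^(t)sin(4t).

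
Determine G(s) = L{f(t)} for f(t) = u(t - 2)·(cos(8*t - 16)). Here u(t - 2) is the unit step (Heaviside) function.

By the second shifting theorem, L{u(t - c)·g(t - c)} = e^(-cs)·H(s) with c = 2 and H(s) = L{g(t)}.
L{cos(8t)} = s/(s^2 + 64).

G(s) = s*exp(-2*s)/(s^2 + 64)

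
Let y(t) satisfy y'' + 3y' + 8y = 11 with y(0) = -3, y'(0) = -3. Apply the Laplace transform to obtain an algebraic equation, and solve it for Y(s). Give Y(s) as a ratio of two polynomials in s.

Apply the Laplace transform to the equation.
With L{y''} = s^2 Y - s·y(0) - y'(0) and L{y'} = sY - y(0), with y(0) = -3, y'(0) = -3: the LHS transforms to (s^2 + 3*s + 8)Y - (-3*s - 12).
The right side is L{11} = 11/s.
So (s^2 + 3*s + 8)Y = 11/s + (-3*s - 12).
Divide through and combine into a single rational function.

Y(s) = (-3*s^2 - 12*s + 11)/(s^3 + 3*s^2 + 8*s)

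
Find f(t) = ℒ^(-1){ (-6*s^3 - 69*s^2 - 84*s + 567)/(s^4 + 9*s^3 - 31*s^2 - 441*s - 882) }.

f(t) = -3*exp(7*t) - 3*exp(-3*t) - 3*exp(-6*t) + 3*exp(-7*t)

Factor the denominator: s^4 + 9*s^3 - 31*s^2 - 441*s - 882 = (s - 7)*(s + 3)*(s + 6)*(s + 7).
Partial fraction decomposition gives [-3/(s - 7)] + [3/(s + 7)] + [-3/(s + 3)] + [-3/(s + 6)].
Invert each term: -3/(s - 7) ↔ -3e^(7t); 3/(s + 7) ↔ 3e^(-7t); -3/(s + 3) ↔ -3e^(-3t); -3/(s + 6) ↔ -3e^(-6t).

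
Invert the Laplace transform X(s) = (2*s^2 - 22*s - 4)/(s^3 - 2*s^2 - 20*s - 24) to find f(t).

f(t) = -6*t*exp(-2*t) - exp(6*t) + 3*exp(-2*t)

Factor the denominator: s^3 - 2*s^2 - 20*s - 24 = (s - 6)*(s + 2)^2.
Partial fraction decomposition gives [3/(s + 2)] + [-6/(s + 2)^2] + [-1/(s - 6)].
Invert each term: 3/(s + 2) ↔ 3e^(-2t); -6/(s + 2)^2 ↔ -6t·e^(-2t); -1/(s - 6) ↔ -e^(6t).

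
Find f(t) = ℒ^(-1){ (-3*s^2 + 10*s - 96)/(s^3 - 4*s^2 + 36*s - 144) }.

f(t) = -2*exp(4*t) + sin(6*t) - cos(6*t)

Factor the denominator: s^3 - 4*s^2 + 36*s - 144 = (s - 4)*(s^2 + 36).
Partial fraction decomposition gives [-2/(s - 4)] + [-s/(s^2 + 36)] + [6/(s^2 + 36)].
Invert each term: -2/(s - 4) ↔ -2e^(4t); -1·s/(s^2 + 36) ↔ -cos(6t); 1·6/(s^2 + 36) ↔ sin(6t).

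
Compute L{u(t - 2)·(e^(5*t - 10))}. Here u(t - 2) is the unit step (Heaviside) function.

exp(-2*s)/(s - 5)

By the second shifting theorem, L{u(t - c)·g(t - c)} = e^(-cs)·H(s) with c = 2 and H(s) = L{g(t)}.
L{e^(5t)} = 1/(s - 5).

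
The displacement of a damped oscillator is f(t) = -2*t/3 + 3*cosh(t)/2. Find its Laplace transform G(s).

The transform is linear, so treat each term independently.
(-2/3)·[L{t} = 1!/s^2 = 1/s^2]; (3/2)·[L{cosh(t)} = s/(s^2 - 1)].

G(s) = 3*s/(2*(s^2 - 1)) - 2/(3*s^2)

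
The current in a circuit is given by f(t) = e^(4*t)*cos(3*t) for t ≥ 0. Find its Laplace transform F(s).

L{cos(3t)} = s/(s^2 + 9).
By the first shifting theorem, multiplying by e^(4t) replaces s with s - 4.

F(s) = (s - 4)/((s - 4)^2 + 9)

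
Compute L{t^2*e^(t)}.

2/(s - 1)^3

L{e^(t)} = 1/(s - 1).
Then apply L{t^2·g(t)} = (-1)^2 d^2/ds^2[G(s)] with G(s) = 1/(s - 1):
differentiating 2 times and applying the sign gives 2/(s - 1)^3.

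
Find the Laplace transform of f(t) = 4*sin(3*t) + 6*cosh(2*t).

6*s/(s^2 - 4) + 12/(s^2 + 9)

Apply the Laplace transform termwise.
(4)·[L{sin(3t)} = 3/(s^2 + 9)]; (6)·[L{cosh(2t)} = s/(s^2 - 4)].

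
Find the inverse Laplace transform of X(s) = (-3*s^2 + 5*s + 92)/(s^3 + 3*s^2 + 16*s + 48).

5*sin(4*t) - 5*cos(4*t) + 2*exp(-3*t)

Factor the denominator: s^3 + 3*s^2 + 16*s + 48 = (s + 3)*(s^2 + 16).
Partial fraction decomposition gives [2/(s + 3)] + [-5*s/(s^2 + 16)] + [20/(s^2 + 16)].
Invert each term: 2/(s + 3) ↔ 2e^(-3t); -5·s/(s^2 + 16) ↔ -5cos(4t); 5·4/(s^2 + 16) ↔ 5sin(4t).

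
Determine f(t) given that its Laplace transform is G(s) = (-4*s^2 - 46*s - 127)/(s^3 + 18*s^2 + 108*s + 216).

f(t) = 5*t^2*exp(-6*t)/2 + 2*t*exp(-6*t) - 4*exp(-6*t)

Factor the denominator: s^3 + 18*s^2 + 108*s + 216 = (s + 6)^3.
Partial fraction decomposition gives [-4/(s + 6)] + [2/(s + 6)^2] + [5/(s + 6)^3].
Invert each term: -4/(s + 6) ↔ -4e^(-6t); 2/(s + 6)^2 ↔ 2t·e^(-6t); 5/(s + 6)^3 ↔ (5/2)t^2·e^(-6t).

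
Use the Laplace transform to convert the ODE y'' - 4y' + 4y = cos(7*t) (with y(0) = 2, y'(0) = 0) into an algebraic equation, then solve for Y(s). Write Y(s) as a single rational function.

Y(s) = (2*s^3 - 8*s^2 + 99*s - 392)/(s^4 - 4*s^3 + 53*s^2 - 196*s + 196)

Take the Laplace transform of both sides.
Using L{y''} = s^2 Y - s·y(0) - y'(0) and L{y'} = sY - y(0), with y(0) = 2, y'(0) = 0, the left side becomes (s^2 - 4*s + 4)Y - (2*s - 8).
The right side is L{cos(7*t)} = s/(s^2 + 49).
So (s^2 - 4*s + 4)Y = s/(s^2 + 49) + (2*s - 8).
Solve for Y(s) and write it as one ratio of polynomials.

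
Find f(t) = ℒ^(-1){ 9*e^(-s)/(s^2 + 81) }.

f(t) = Heaviside(t - 1)*(sin(9*t - 9))

The factor e^(-s) signals a time shift by c = 1 (second shifting theorem).
L{sin(9t)} = 9/(s^2 + 81), so L^-1{9/(s^2 + 81)} = sin(9*t).
Hence the inverse is u(t - 1) times that function evaluated at t - 1.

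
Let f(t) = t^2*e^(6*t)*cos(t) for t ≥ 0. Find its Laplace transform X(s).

L{cos(t)} = s/(s^2 + 1).
Multiplying by e^(6t) shifts s → s - 6, so L{e^(6*t)*cos(t)} = (s - 6)/((s - 6)^2 + 1).
Then apply L{t^2·g(t)} = (-1)^2 d^2/ds^2[G(s)] with G(s) = (s - 6)/((s - 6)^2 + 1):
differentiating 2 times and applying the sign gives 2*(s - 6)*(s^2 - 12*s + 33)/(s^2 - 12*s + 37)^3.

X(s) = 2*(s - 6)*(s^2 - 12*s + 33)/(s^2 - 12*s + 37)^3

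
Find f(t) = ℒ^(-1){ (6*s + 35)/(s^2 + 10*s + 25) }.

Factor the denominator: s^2 + 10*s + 25 = (s + 5)^2.
Partial fraction decomposition gives [6/(s + 5)] + [5/(s + 5)^2].
Invert each term: 6/(s + 5) ↔ 6e^(-5t); 5/(s + 5)^2 ↔ 5t·e^(-5t).

f(t) = 5*t*exp(-5*t) + 6*exp(-5*t)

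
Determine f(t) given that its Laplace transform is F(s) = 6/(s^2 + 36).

f(t) = sin(6*t)

Since L{sin(6t)} = 6/(s^2 + 36), the inverse is sin(6*t).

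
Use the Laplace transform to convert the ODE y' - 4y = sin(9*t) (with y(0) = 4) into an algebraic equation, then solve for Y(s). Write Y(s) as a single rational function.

Y(s) = (4*s^2 + 333)/(s^3 - 4*s^2 + 81*s - 324)

Apply the Laplace transform to the equation.
With L{y'} = sY - y(0) = sY - 4: the LHS transforms to (s - 4)Y - (4).
The right side is L{sin(9*t)} = 9/(s^2 + 81).
So (s - 4)Y = 9/(s^2 + 81) + (4).
Isolate Y and clear denominators.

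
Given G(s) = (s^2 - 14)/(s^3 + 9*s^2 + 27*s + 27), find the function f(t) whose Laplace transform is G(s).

Factor the denominator: s^3 + 9*s^2 + 27*s + 27 = (s + 3)^3.
Partial fraction decomposition gives [1/(s + 3)] + [-6/(s + 3)^2] + [-5/(s + 3)^3].
Invert each term: 1/(s + 3) ↔ e^(-3t); -6/(s + 3)^2 ↔ -6t·e^(-3t); -5/(s + 3)^3 ↔ (-5/2)t^2·e^(-3t).

f(t) = -5*t^2*exp(-3*t)/2 - 6*t*exp(-3*t) + exp(-3*t)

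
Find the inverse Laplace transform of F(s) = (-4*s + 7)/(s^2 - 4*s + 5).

-exp(2*t)*sin(t) - 4*exp(2*t)*cos(t)

Complete the square in the denominator: s^2 - 4*s + 5 = (s - 2)^2 + 1^2.
Split the numerator to match: -4*s + 7 = -4·(s - 2) - 1·1.
Invert each term: -4·(s - 2)/((s - 2)^2 + 1) ↔ -4e^(2t)cos(t); -1·1/((s - 2)^2 + 1) ↔ -e^(2t)sin(t).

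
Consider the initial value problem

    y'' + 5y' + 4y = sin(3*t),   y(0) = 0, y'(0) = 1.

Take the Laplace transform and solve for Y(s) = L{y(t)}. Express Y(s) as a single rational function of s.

Laplace-transform each side.
The derivative rules (L{y''} = s^2 Y - s·y(0) - y'(0) and L{y'} = sY - y(0), with y(0) = 0, y'(0) = 1) turn the left side into (s^2 + 5*s + 4)Y - (1).
The right side is L{sin(3*t)} = 3/(s^2 + 9).
So (s^2 + 5*s + 4)Y = 3/(s^2 + 9) + (1).
Solve for Y(s) and write it as one ratio of polynomials.

Y(s) = (s^2 + 12)/(s^4 + 5*s^3 + 13*s^2 + 45*s + 36)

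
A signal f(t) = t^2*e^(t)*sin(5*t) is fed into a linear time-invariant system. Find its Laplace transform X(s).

X(s) = 10*(3*s^2 - 6*s - 22)/(s^2 - 2*s + 26)^3

L{sin(5t)} = 5/(s^2 + 25).
Multiplying by e^(t) shifts s → s - 1, so L{e^(t)*sin(5*t)} = 5/((s - 1)^2 + 25).
Then apply L{t^2·g(t)} = (-1)^2 d^2/ds^2[G(s)] with G(s) = 5/((s - 1)^2 + 25):
differentiating 2 times and applying the sign gives 10*(3*s^2 - 6*s - 22)/(s^2 - 2*s + 26)^3.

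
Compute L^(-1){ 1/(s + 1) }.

exp(-t)

Since L{e^(-t)} = 1/(s + 1), the inverse is e^(-t).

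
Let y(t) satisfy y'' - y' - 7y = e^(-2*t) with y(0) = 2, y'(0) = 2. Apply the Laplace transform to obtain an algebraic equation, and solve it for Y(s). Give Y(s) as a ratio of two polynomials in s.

Apply the Laplace transform to the equation.
The derivative rules (L{y''} = s^2 Y - s·y(0) - y'(0) and L{y'} = sY - y(0), with y(0) = 2, y'(0) = 2) turn the left side into (s^2 - s - 7)Y - (2*s).
The right side is L{e^(-2*t)} = 1/(s + 2).
So (s^2 - s - 7)Y = 1/(s + 2) + (2*s).
Solve for Y(s) and write it as one ratio of polynomials.

Y(s) = (2*s^2 + 4*s + 1)/(s^3 + s^2 - 9*s - 14)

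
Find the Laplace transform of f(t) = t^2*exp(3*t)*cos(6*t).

2*(s - 3)*(s^2 - 6*s - 99)/(s^2 - 6*s + 45)^3

L{cos(6t)} = s/(s^2 + 36).
Multiplying by e^(3t) shifts s → s - 3, so L{exp(3*t)*cos(6*t)} = (s - 3)/((s - 3)^2 + 36).
Then apply L{t^2·g(t)} = (-1)^2 d^2/ds^2[H(s)] with H(s) = (s - 3)/((s - 3)^2 + 36):
differentiating 2 times and applying the sign gives 2*(s - 3)*(s^2 - 6*s - 99)/(s^2 - 6*s + 45)^3.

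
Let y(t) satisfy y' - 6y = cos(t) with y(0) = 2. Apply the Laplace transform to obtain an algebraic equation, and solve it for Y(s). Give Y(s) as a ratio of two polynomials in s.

Y(s) = (2*s^2 + s + 2)/(s^3 - 6*s^2 + s - 6)

Laplace-transform each side.
The derivative rules (L{y'} = sY - y(0) = sY - 2) turn the left side into (s - 6)Y - (2).
The right side is L{cos(t)} = s/(s^2 + 1).
So (s - 6)Y = s/(s^2 + 1) + (2).
Solve for Y(s) and write it as one ratio of polynomials.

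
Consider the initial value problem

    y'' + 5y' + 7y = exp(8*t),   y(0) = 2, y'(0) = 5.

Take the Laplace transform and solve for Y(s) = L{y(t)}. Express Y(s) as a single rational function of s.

Apply the Laplace transform to the equation.
With L{y''} = s^2 Y - s·y(0) - y'(0) and L{y'} = sY - y(0), with y(0) = 2, y'(0) = 5: the LHS transforms to (s^2 + 5*s + 7)Y - (2*s + 15).
The right side is L{exp(8*t)} = 1/(s - 8).
So (s^2 + 5*s + 7)Y = 1/(s - 8) + (2*s + 15).
Divide through and combine into a single rational function.

Y(s) = (2*s^2 - s - 119)/(s^3 - 3*s^2 - 33*s - 56)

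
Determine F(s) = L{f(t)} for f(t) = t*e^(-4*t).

L{e^(-4t)} = 1/(s + 4).
Then apply L{t·g(t)} = -d/ds[G(s)] with G(s) = 1/(s + 4):
differentiating 1 time and applying the sign gives (s + 4)^(-2).

F(s) = (s + 4)^(-2)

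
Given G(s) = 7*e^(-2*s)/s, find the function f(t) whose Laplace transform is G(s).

The factor e^(-2s) signals a time shift by c = 2 (second shifting theorem).
L{7} = 7/s, so L^-1{7/s} = 7.
Hence the inverse is u(t - 2) times that function evaluated at t - 2.

f(t) = Heaviside(t - 2)*(7)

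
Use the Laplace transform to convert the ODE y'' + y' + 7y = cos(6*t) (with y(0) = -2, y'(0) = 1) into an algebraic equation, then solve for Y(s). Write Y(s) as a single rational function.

Transform both sides with L{·}.
With L{y''} = s^2 Y - s·y(0) - y'(0) and L{y'} = sY - y(0), with y(0) = -2, y'(0) = 1: the LHS transforms to (s^2 + s + 7)Y - (-2*s - 1).
The right side is L{cos(6*t)} = s/(s^2 + 36).
So (s^2 + s + 7)Y = s/(s^2 + 36) + (-2*s - 1).
Isolate Y and clear denominators.

Y(s) = (-2*s^3 - s^2 - 71*s - 36)/(s^4 + s^3 + 43*s^2 + 36*s + 252)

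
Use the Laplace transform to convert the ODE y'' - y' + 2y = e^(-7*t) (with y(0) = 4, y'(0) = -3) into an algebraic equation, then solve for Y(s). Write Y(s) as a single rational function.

Y(s) = (4*s^2 + 21*s - 48)/(s^3 + 6*s^2 - 5*s + 14)

Transform both sides with L{·}.
The derivative rules (L{y''} = s^2 Y - s·y(0) - y'(0) and L{y'} = sY - y(0), with y(0) = 4, y'(0) = -3) turn the left side into (s^2 - s + 2)Y - (4*s - 7).
The right side is L{e^(-7*t)} = 1/(s + 7).
So (s^2 - s + 2)Y = 1/(s + 7) + (4*s - 7).
Isolate Y and clear denominators.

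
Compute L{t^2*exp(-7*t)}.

2/(s + 7)^3

L{t^2} = 2!/s^3 = 2/s^3.
By the first shifting theorem, multiplying by e^(-7t) replaces s with s + 7.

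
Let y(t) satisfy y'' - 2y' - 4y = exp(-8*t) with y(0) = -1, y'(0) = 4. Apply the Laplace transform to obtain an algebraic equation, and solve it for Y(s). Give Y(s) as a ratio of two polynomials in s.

Transform both sides with L{·}.
The derivative rules (L{y''} = s^2 Y - s·y(0) - y'(0) and L{y'} = sY - y(0), with y(0) = -1, y'(0) = 4) turn the left side into (s^2 - 2*s - 4)Y - (-s + 6).
The right side is L{exp(-8*t)} = 1/(s + 8).
So (s^2 - 2*s - 4)Y = 1/(s + 8) + (-s + 6).
Solve for Y(s) and write it as one ratio of polynomials.

Y(s) = (-s^2 - 2*s + 49)/(s^3 + 6*s^2 - 20*s - 32)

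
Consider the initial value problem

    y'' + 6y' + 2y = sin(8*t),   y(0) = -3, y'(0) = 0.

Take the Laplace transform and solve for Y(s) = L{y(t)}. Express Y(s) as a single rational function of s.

Transform both sides with L{·}.
The derivative rules (L{y''} = s^2 Y - s·y(0) - y'(0) and L{y'} = sY - y(0), with y(0) = -3, y'(0) = 0) turn the left side into (s^2 + 6*s + 2)Y - (-3*s - 18).
The right side is L{sin(8*t)} = 8/(s^2 + 64).
So (s^2 + 6*s + 2)Y = 8/(s^2 + 64) + (-3*s - 18).
Divide through and combine into a single rational function.

Y(s) = (-3*s^3 - 18*s^2 - 192*s - 1144)/(s^4 + 6*s^3 + 66*s^2 + 384*s + 128)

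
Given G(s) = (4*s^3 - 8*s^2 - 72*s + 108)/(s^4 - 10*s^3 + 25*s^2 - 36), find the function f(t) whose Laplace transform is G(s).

f(t) = 3*exp(6*t) + 6*exp(3*t) - 3*exp(2*t) - 2*exp(-t)

Factor the denominator: s^4 - 10*s^3 + 25*s^2 - 36 = (s - 6)*(s - 3)*(s - 2)*(s + 1).
Partial fraction decomposition gives [-2/(s + 1)] + [-3/(s - 2)] + [6/(s - 3)] + [3/(s - 6)].
Invert each term: -2/(s + 1) ↔ -2e^(-t); -3/(s - 2) ↔ -3e^(2t); 6/(s - 3) ↔ 6e^(3t); 3/(s - 6) ↔ 3e^(6t).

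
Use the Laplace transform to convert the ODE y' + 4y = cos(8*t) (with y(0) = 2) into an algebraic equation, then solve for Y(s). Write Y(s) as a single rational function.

Y(s) = (2*s^2 + s + 128)/(s^3 + 4*s^2 + 64*s + 256)

Take the Laplace transform of both sides.
With L{y'} = sY - y(0) = sY - 2: the LHS transforms to (s + 4)Y - (2).
The right side is L{cos(8*t)} = s/(s^2 + 64).
So (s + 4)Y = s/(s^2 + 64) + (2).
Isolate Y and clear denominators.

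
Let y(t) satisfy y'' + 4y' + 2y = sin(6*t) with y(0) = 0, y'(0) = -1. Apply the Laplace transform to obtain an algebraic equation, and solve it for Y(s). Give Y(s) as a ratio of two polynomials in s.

Y(s) = (-s^2 - 30)/(s^4 + 4*s^3 + 38*s^2 + 144*s + 72)

Laplace-transform each side.
With L{y''} = s^2 Y - s·y(0) - y'(0) and L{y'} = sY - y(0), with y(0) = 0, y'(0) = -1: the LHS transforms to (s^2 + 4*s + 2)Y - (-1).
The right side is L{sin(6*t)} = 6/(s^2 + 36).
So (s^2 + 4*s + 2)Y = 6/(s^2 + 36) + (-1).
Solve for Y(s) and write it as one ratio of polynomials.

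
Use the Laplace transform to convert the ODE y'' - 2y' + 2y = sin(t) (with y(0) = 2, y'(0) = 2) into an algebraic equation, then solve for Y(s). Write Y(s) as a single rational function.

Y(s) = (2*s^3 - 2*s^2 + 2*s - 1)/(s^4 - 2*s^3 + 3*s^2 - 2*s + 2)

Transform both sides with L{·}.
The derivative rules (L{y''} = s^2 Y - s·y(0) - y'(0) and L{y'} = sY - y(0), with y(0) = 2, y'(0) = 2) turn the left side into (s^2 - 2*s + 2)Y - (2*s - 2).
The right side is L{sin(t)} = 1/(s^2 + 1).
So (s^2 - 2*s + 2)Y = 1/(s^2 + 1) + (2*s - 2).
Isolate Y and clear denominators.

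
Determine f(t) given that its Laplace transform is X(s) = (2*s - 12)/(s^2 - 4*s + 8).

f(t) = -4*exp(2*t)*sin(2*t) + 2*exp(2*t)*cos(2*t)

Complete the square in the denominator: s^2 - 4*s + 8 = (s - 2)^2 + 2^2.
Split the numerator to match: 2*s - 12 = 2·(s - 2) - 4·2.
Invert each term: 2·(s - 2)/((s - 2)^2 + 4) ↔ 2e^(2t)cos(2t); -4·2/((s - 2)^2 + 4) ↔ -4e^(2t)sin(2t).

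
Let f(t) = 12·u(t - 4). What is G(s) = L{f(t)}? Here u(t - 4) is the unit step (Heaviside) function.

By the second shifting theorem, L{u(t - c)·g(t - c)} = e^(-cs)·H(s) with c = 4 and H(s) = L{g(t)}.
L{12} = 12/s.

G(s) = 12*exp(-4*s)/s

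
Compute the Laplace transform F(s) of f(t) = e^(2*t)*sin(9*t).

F(s) = 9/((s - 2)^2 + 81)

L{sin(9t)} = 9/(s^2 + 81).
By the first shifting theorem, multiplying by e^(2t) replaces s with s - 2.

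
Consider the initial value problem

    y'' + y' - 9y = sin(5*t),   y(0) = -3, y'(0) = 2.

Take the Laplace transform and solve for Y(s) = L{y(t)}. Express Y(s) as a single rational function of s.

Transform both sides with L{·}.
With L{y''} = s^2 Y - s·y(0) - y'(0) and L{y'} = sY - y(0), with y(0) = -3, y'(0) = 2: the LHS transforms to (s^2 + s - 9)Y - (-3*s - 1).
The right side is L{sin(5*t)} = 5/(s^2 + 25).
So (s^2 + s - 9)Y = 5/(s^2 + 25) + (-3*s - 1).
Divide through and combine into a single rational function.

Y(s) = (-3*s^3 - s^2 - 75*s - 20)/(s^4 + s^3 + 16*s^2 + 25*s - 225)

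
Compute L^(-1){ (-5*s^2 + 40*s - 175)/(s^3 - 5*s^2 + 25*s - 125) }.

Factor the denominator: s^3 - 5*s^2 + 25*s - 125 = (s - 5)*(s^2 + 25).
Partial fraction decomposition gives [-2/(s - 5)] + [-3*s/(s^2 + 25)] + [25/(s^2 + 25)].
Invert each term: -2/(s - 5) ↔ -2e^(5t); -3·s/(s^2 + 25) ↔ -3cos(5t); 5·5/(s^2 + 25) ↔ 5sin(5t).

-2*exp(5*t) + 5*sin(5*t) - 3*cos(5*t)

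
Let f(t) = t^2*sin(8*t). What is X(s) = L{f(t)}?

X(s) = 16*(3*s^2 - 64)/(s^2 + 64)^3

L{sin(8t)} = 8/(s^2 + 64).
Then apply L{t^2·g(t)} = (-1)^2 d^2/ds^2[G(s)] with G(s) = 8/(s^2 + 64):
differentiating 2 times and applying the sign gives 16*(3*s^2 - 64)/(s^2 + 64)^3.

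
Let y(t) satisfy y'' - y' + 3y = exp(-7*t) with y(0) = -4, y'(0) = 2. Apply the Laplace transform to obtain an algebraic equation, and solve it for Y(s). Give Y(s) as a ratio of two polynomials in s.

Transform both sides with L{·}.
The derivative rules (L{y''} = s^2 Y - s·y(0) - y'(0) and L{y'} = sY - y(0), with y(0) = -4, y'(0) = 2) turn the left side into (s^2 - s + 3)Y - (-4*s + 6).
The right side is L{exp(-7*t)} = 1/(s + 7).
So (s^2 - s + 3)Y = 1/(s + 7) + (-4*s + 6).
Isolate Y and clear denominators.

Y(s) = (-4*s^2 - 22*s + 43)/(s^3 + 6*s^2 - 4*s + 21)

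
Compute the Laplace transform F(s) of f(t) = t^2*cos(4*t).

F(s) = 2*s*(s^2 - 48)/(s^2 + 16)^3

L{cos(4t)} = s/(s^2 + 16).
Then apply L{t^2·g(t)} = (-1)^2 d^2/ds^2[G(s)] with G(s) = s/(s^2 + 16):
differentiating 2 times and applying the sign gives 2*s*(s^2 - 48)/(s^2 + 16)^3.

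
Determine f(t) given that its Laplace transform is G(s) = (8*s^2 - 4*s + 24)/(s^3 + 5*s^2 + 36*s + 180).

f(t) = -4*sin(6*t) + 4*cos(6*t) + 4*exp(-5*t)

Factor the denominator: s^3 + 5*s^2 + 36*s + 180 = (s + 5)*(s^2 + 36).
Partial fraction decomposition gives [4/(s + 5)] + [4*s/(s^2 + 36)] + [-24/(s^2 + 36)].
Invert each term: 4/(s + 5) ↔ 4e^(-5t); 4·s/(s^2 + 36) ↔ 4cos(6t); -4·6/(s^2 + 36) ↔ -4sin(6t).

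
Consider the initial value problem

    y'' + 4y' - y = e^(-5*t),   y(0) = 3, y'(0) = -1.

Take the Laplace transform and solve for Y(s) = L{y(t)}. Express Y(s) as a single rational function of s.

Y(s) = (3*s^2 + 26*s + 56)/(s^3 + 9*s^2 + 19*s - 5)

Laplace-transform each side.
Using L{y''} = s^2 Y - s·y(0) - y'(0) and L{y'} = sY - y(0), with y(0) = 3, y'(0) = -1, the left side becomes (s^2 + 4*s - 1)Y - (3*s + 11).
The right side is L{e^(-5*t)} = 1/(s + 5).
So (s^2 + 4*s - 1)Y = 1/(s + 5) + (3*s + 11).
Isolate Y and clear denominators.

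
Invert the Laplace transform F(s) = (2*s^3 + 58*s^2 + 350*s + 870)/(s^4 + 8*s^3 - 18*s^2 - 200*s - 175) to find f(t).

f(t) = 6*exp(5*t) - 4*exp(-t) + 4*exp(-5*t) - 4*exp(-7*t)

Factor the denominator: s^4 + 8*s^3 - 18*s^2 - 200*s - 175 = (s - 5)*(s + 1)*(s + 5)*(s + 7).
Partial fraction decomposition gives [-4/(s + 1)] + [-4/(s + 7)] + [4/(s + 5)] + [6/(s - 5)].
Invert each term: -4/(s + 1) ↔ -4e^(-t); -4/(s + 7) ↔ -4e^(-7t); 4/(s + 5) ↔ 4e^(-5t); 6/(s - 5) ↔ 6e^(5t).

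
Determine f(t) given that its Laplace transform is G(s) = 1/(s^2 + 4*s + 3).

f(t) = exp(-2*t)*sinh(t)

Rewrite the denominator: s^2 + 4*s + 3 = (s + 2)^2 - 1.
The form in (s + 2) signals a first-shifting-theorem factor e^(-2t).
Since L{sinh(t)} = 1/(s^2 - 1), the inverse is exp(-2*t)*sinh(t).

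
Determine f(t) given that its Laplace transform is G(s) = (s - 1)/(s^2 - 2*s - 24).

f(t) = exp(t)*cosh(5*t)

Rewrite the denominator: s^2 - 2*s - 24 = (s - 1)^2 - 25.
The form in (s - 1) signals a first-shifting-theorem factor e^(t).
Since L{cosh(5t)} = s/(s^2 - 25), the inverse is e^(t)*cosh(5*t).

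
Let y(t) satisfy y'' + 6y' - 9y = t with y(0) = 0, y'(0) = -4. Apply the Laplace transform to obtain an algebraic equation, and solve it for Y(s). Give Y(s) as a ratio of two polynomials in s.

Transform both sides with L{·}.
Using L{y''} = s^2 Y - s·y(0) - y'(0) and L{y'} = sY - y(0), with y(0) = 0, y'(0) = -4, the left side becomes (s^2 + 6*s - 9)Y - (-4).
The right side is L{t} = s^(-2).
So (s^2 + 6*s - 9)Y = s^(-2) + (-4).
Solve for Y(s) and write it as one ratio of polynomials.

Y(s) = (-4*s^2 + 1)/(s^4 + 6*s^3 - 9*s^2)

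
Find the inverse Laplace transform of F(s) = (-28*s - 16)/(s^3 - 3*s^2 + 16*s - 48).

-4*exp(3*t) - 4*sin(4*t) + 4*cos(4*t)

Factor the denominator: s^3 - 3*s^2 + 16*s - 48 = (s - 3)*(s^2 + 16).
Partial fraction decomposition gives [-4/(s - 3)] + [4*s/(s^2 + 16)] + [-16/(s^2 + 16)].
Invert each term: -4/(s - 3) ↔ -4e^(3t); 4·s/(s^2 + 16) ↔ 4cos(4t); -4·4/(s^2 + 16) ↔ -4sin(4t).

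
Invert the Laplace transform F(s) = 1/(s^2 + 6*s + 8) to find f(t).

Rewrite the denominator: s^2 + 6*s + 8 = (s + 3)^2 - 1.
The form in (s + 3) signals a first-shifting-theorem factor e^(-3t).
Since L{sinh(t)} = 1/(s^2 - 1), the inverse is e^(-3*t)*sinh(t).

f(t) = exp(-3*t)*sinh(t)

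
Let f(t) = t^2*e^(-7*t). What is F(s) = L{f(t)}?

L{e^(-7t)} = 1/(s + 7).
Then apply L{t^2·g(t)} = (-1)^2 d^2/ds^2[G(s)] with G(s) = 1/(s + 7):
differentiating 2 times and applying the sign gives 2/(s + 7)^3.

F(s) = 2/(s + 7)^3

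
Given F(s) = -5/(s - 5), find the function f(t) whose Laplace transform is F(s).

Since L{e^(5t)} = 1/(s - 5), the inverse is e^(5*t), scaled by -5.

f(t) = -5*exp(5*t)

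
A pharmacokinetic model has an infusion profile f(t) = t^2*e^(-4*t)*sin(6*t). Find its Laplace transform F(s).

F(s) = 36*(s^2 + 8*s + 4)/(s^2 + 8*s + 52)^3

L{sin(6t)} = 6/(s^2 + 36).
Multiplying by e^(-4t) shifts s → s + 4, so L{e^(-4*t)*sin(6*t)} = 6/((s + 4)^2 + 36).
Then apply L{t^2·g(t)} = (-1)^2 d^2/ds^2[G(s)] with G(s) = 6/((s + 4)^2 + 36):
differentiating 2 times and applying the sign gives 36*(s^2 + 8*s + 4)/(s^2 + 8*s + 52)^3.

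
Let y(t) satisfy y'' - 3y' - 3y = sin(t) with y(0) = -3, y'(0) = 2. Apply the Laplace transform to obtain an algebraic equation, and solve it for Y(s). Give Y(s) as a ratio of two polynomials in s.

Apply the Laplace transform to the equation.
With L{y''} = s^2 Y - s·y(0) - y'(0) and L{y'} = sY - y(0), with y(0) = -3, y'(0) = 2: the LHS transforms to (s^2 - 3*s - 3)Y - (-3*s + 11).
The right side is L{sin(t)} = 1/(s^2 + 1).
So (s^2 - 3*s - 3)Y = 1/(s^2 + 1) + (-3*s + 11).
Divide through and combine into a single rational function.

Y(s) = (-3*s^3 + 11*s^2 - 3*s + 12)/(s^4 - 3*s^3 - 2*s^2 - 3*s - 3)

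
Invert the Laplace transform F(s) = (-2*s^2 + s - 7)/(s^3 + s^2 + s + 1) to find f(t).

f(t) = -2*sin(t) + 3*cos(t) - 5*exp(-t)

Factor the denominator: s^3 + s^2 + s + 1 = (s + 1)*(s^2 + 1).
Partial fraction decomposition gives [-5/(s + 1)] + [3*s/(s^2 + 1)] + [-2/(s^2 + 1)].
Invert each term: -5/(s + 1) ↔ -5e^(-t); 3·s/(s^2 + 1) ↔ 3cos(t); -2·1/(s^2 + 1) ↔ -2sin(t).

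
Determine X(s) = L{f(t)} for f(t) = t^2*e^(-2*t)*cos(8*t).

L{cos(8t)} = s/(s^2 + 64).
Multiplying by e^(-2t) shifts s → s + 2, so L{e^(-2*t)*cos(8*t)} = (s + 2)/((s + 2)^2 + 64).
Then apply L{t^2·g(t)} = (-1)^2 d^2/ds^2[G(s)] with G(s) = (s + 2)/((s + 2)^2 + 64):
differentiating 2 times and applying the sign gives 2*(s + 2)*(s^2 + 4*s - 188)/(s^2 + 4*s + 68)^3.

X(s) = 2*(s + 2)*(s^2 + 4*s - 188)/(s^2 + 4*s + 68)^3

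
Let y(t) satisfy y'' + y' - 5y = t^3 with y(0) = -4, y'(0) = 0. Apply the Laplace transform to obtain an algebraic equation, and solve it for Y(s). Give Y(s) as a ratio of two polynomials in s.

Apply the Laplace transform to the equation.
With L{y''} = s^2 Y - s·y(0) - y'(0) and L{y'} = sY - y(0), with y(0) = -4, y'(0) = 0: the LHS transforms to (s^2 + s - 5)Y - (-4*s - 4).
The right side is L{t^3} = 6/s^4.
So (s^2 + s - 5)Y = 6/s^4 + (-4*s - 4).
Solve for Y(s) and write it as one ratio of polynomials.

Y(s) = (-4*s^5 - 4*s^4 + 6)/(s^6 + s^5 - 5*s^4)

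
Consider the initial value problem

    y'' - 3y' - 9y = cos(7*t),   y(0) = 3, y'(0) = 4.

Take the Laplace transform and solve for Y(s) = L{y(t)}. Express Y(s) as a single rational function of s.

Apply the Laplace transform to the equation.
Using L{y''} = s^2 Y - s·y(0) - y'(0) and L{y'} = sY - y(0), with y(0) = 3, y'(0) = 4, the left side becomes (s^2 - 3*s - 9)Y - (3*s - 5).
The right side is L{cos(7*t)} = s/(s^2 + 49).
So (s^2 - 3*s - 9)Y = s/(s^2 + 49) + (3*s - 5).
Isolate Y and clear denominators.

Y(s) = (3*s^3 - 5*s^2 + 148*s - 245)/(s^4 - 3*s^3 + 40*s^2 - 147*s - 441)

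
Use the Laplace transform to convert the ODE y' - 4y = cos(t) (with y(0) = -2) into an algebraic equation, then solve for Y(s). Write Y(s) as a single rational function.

Transform both sides with L{·}.
With L{y'} = sY - y(0) = sY - (-2): the LHS transforms to (s - 4)Y - (-2).
The right side is L{cos(t)} = s/(s^2 + 1).
So (s - 4)Y = s/(s^2 + 1) + (-2).
Isolate Y and clear denominators.

Y(s) = (-2*s^2 + s - 2)/(s^3 - 4*s^2 + s - 4)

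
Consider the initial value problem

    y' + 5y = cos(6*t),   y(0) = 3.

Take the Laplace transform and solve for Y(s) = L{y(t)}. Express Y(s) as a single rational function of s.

Y(s) = (3*s^2 + s + 108)/(s^3 + 5*s^2 + 36*s + 180)

Apply the Laplace transform to the equation.
With L{y'} = sY - y(0) = sY - 3: the LHS transforms to (s + 5)Y - (3).
The right side is L{cos(6*t)} = s/(s^2 + 36).
So (s + 5)Y = s/(s^2 + 36) + (3).
Solve for Y(s) and write it as one ratio of polynomials.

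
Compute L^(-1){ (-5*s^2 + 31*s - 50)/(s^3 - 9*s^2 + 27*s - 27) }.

-t^2*exp(3*t) + t*exp(3*t) - 5*exp(3*t)

Factor the denominator: s^3 - 9*s^2 + 27*s - 27 = (s - 3)^3.
Partial fraction decomposition gives [-5/(s - 3)] + [(s - 3)^(-2)] + [-2/(s - 3)^3].
Invert each term: -5/(s - 3) ↔ -5e^(3t); 1/(s - 3)^2 ↔ t·e^(3t); -2/(s - 3)^3 ↔ (-1)t^2·e^(3t).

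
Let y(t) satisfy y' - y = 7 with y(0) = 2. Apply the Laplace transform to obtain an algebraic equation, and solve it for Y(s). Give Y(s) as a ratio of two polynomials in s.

Y(s) = (2*s + 7)/(s^2 - s)

Take the Laplace transform of both sides.
Using L{y'} = sY - y(0) = sY - 2, the left side becomes (s - 1)Y - (2).
The right side is L{7} = 7/s.
So (s - 1)Y = 7/s + (2).
Divide through and combine into a single rational function.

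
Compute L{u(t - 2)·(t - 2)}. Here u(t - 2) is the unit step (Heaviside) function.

exp(-2*s)/s^2

By the second shifting theorem, L{u(t - c)·g(t - c)} = e^(-cs)·G(s) with c = 2 and G(s) = L{g(t)}.
L{t} = 1!/s^2 = 1/s^2.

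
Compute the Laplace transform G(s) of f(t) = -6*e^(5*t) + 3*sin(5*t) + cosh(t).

By linearity of the Laplace transform, transform each term separately.
(3)·[L{sin(5t)} = 5/(s^2 + 25)]; L{cosh(t)} = s/(s^2 - 1); (-6)·[L{e^(5t)} = 1/(s - 5)].

G(s) = s/(s^2 - 1) + 15/(s^2 + 25) - 6/(s - 5)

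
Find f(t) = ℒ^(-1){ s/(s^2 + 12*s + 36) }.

f(t) = -6*t*exp(-6*t) + exp(-6*t)

Factor the denominator: s^2 + 12*s + 36 = (s + 6)^2.
Partial fraction decomposition gives [1/(s + 6)] + [-6/(s + 6)^2].
Invert each term: 1/(s + 6) ↔ e^(-6t); -6/(s + 6)^2 ↔ -6t·e^(-6t).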